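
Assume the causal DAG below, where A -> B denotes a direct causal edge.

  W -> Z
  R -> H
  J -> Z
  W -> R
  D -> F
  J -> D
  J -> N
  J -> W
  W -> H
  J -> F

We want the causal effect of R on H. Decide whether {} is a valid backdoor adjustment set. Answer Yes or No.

Backdoor paths from R to H (paths whose first edge points into R):
  P1: R <- W -> H
Condition 1 (no descendant of R in the set): holds — descendants of R are {H}; none are in {}.
Condition 2 (every backdoor path blocked by {}):
  P1: open — no interior node is in the conditioning set.
{} does not satisfy the backdoor criterion.

No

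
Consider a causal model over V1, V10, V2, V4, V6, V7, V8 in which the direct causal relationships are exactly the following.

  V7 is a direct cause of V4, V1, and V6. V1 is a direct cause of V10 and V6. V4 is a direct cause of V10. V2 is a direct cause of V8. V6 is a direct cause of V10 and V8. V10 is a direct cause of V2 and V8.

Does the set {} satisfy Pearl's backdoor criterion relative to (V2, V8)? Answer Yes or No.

No

Backdoor paths from V2 to V8 (paths whose first edge points into V2):
  P1: V2 <- V10 <- V1 <- V7 -> V6 -> V8
  P2: V2 <- V10 <- V1 -> V6 -> V8
  P3: V2 <- V10 <- V4 <- V7 -> V1 -> V6 -> V8
  P4: V2 <- V10 <- V4 <- V7 -> V6 -> V8
  P5: V2 <- V10 <- V6 -> V8
  P6: V2 <- V10 -> V8
Condition 1 (no descendant of V2 in the set): holds — descendants of V2 are {V8}; none are in {}.
Condition 2 (every backdoor path blocked by {}):
  P1: open — no interior node is in the conditioning set.
  P2: open — no interior node is in the conditioning set.
  P3: open — no interior node is in the conditioning set.
  P4: open — no interior node is in the conditioning set.
  P5: open — no interior node is in the conditioning set.
  P6: open — no interior node is in the conditioning set.
{} does not satisfy the backdoor criterion.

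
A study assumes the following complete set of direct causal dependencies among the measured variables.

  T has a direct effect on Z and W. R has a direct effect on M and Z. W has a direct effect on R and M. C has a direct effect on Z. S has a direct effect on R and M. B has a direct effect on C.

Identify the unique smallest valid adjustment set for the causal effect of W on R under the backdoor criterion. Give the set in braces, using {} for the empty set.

Variables eligible for adjustment (non-descendants of W, excluding W and R): {B, C, S, T}.
Backdoor paths from W to R:
  P1: W <- T -> Z <- R
Each backdoor path contains an unconditioned collider, so every path is already blocked with the empty conditioning set:
  P1: blocked at collider Z (neither it nor any descendant is in the conditioning set).
The empty set is therefore the unique smallest valid set.

{}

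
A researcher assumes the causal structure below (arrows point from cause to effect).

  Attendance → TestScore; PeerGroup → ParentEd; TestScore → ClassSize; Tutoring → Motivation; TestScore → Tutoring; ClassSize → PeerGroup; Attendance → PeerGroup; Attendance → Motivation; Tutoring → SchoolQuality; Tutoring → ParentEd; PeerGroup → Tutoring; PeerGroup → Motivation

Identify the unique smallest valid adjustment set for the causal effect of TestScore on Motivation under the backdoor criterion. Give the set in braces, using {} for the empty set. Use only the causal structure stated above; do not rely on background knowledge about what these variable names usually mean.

{Attendance}

Variables eligible for adjustment (non-descendants of TestScore, excluding TestScore and Motivation): {Attendance}.
Backdoor paths from TestScore to Motivation:
  P1: TestScore <- Attendance -> PeerGroup -> Tutoring -> Motivation
  P2: TestScore <- Attendance -> PeerGroup -> Motivation
  P3: TestScore <- Attendance -> PeerGroup -> ParentEd <- Tutoring -> Motivation
  P4: TestScore <- Attendance -> Motivation
The empty set is not sufficient: P1 (TestScore <- Attendance -> PeerGroup -> Tutoring -> Motivation) has no collider blocking it and no conditioned non-collider, so it is open.
Try {Attendance}:
  P1: blocked at fork node Attendance ∈ conditioning set.
  P2: blocked at fork node Attendance ∈ conditioning set.
  P3: blocked at fork node Attendance ∈ conditioning set.
  P4: blocked at fork node Attendance ∈ conditioning set.
{Attendance} contains no descendant of TestScore and blocks every backdoor path.
{Attendance} is the unique smallest valid adjustment set.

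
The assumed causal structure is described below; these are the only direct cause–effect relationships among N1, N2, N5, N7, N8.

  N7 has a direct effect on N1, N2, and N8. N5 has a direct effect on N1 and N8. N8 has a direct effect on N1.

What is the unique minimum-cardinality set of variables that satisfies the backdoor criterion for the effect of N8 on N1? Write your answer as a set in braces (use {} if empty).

Variables eligible for adjustment (non-descendants of N8, excluding N8 and N1): {N2, N5, N7}.
Backdoor paths from N8 to N1:
  P1: N8 <- N5 -> N1
  P2: N8 <- N7 -> N1
The empty set is not sufficient: P1 (N8 <- N5 -> N1) has no collider blocking it and no conditioned non-collider, so it is open.
Try {N5, N7}:
  P1: blocked at fork node N5 ∈ conditioning set.
  P2: blocked at fork node N7 ∈ conditioning set.
{N5, N7} contains no descendant of N8 and blocks every backdoor path.
Every element of {N5, N7} is needed (dropping N5 leaves P1 open; dropping N7 leaves P2 open), so no proper subset is valid.
Among all size-2 subsets of the eligible variables, only {N5, N7} blocks every backdoor path, so it is the unique smallest valid adjustment set.

{N5, N7}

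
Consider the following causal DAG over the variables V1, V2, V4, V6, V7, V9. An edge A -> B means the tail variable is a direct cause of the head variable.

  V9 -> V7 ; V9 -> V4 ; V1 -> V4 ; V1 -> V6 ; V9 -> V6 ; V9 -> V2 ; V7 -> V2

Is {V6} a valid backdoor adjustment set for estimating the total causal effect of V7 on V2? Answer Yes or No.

Backdoor paths from V7 to V2 (paths whose first edge points into V7):
  P1: V7 <- V9 -> V2
Condition 1 (no descendant of V7 in the set): holds — descendants of V7 are {V2}; none are in {V6}.
Condition 2 (every backdoor path blocked by {V6}):
  P1: open — no interior node is in the conditioning set.
{V6} does not satisfy the backdoor criterion.

No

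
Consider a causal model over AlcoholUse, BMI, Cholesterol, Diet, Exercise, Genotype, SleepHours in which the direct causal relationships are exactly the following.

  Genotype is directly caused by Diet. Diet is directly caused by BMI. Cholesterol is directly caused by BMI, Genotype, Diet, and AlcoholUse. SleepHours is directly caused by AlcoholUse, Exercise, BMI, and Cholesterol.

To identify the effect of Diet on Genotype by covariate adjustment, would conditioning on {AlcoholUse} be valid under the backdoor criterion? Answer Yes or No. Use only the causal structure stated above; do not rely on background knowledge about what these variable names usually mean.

Yes

Backdoor paths from Diet to Genotype (paths whose first edge points into Diet):
  P1: Diet <- BMI -> Cholesterol <- Genotype
  P2: Diet <- BMI -> SleepHours <- AlcoholUse -> Cholesterol <- Genotype
  P3: Diet <- BMI -> SleepHours <- Cholesterol <- Genotype
Condition 1 (no descendant of Diet in the set): holds — descendants of Diet are {Cholesterol, Genotype, SleepHours}; none are in {AlcoholUse}.
Condition 2 (every backdoor path blocked by {AlcoholUse}):
  P1: blocked at collider Cholesterol (neither it nor any descendant is in the conditioning set).
  P2: blocked at collider SleepHours (neither it nor any descendant is in the conditioning set).
  P3: blocked at collider SleepHours (neither it nor any descendant is in the conditioning set).
{AlcoholUse} satisfies the backdoor criterion.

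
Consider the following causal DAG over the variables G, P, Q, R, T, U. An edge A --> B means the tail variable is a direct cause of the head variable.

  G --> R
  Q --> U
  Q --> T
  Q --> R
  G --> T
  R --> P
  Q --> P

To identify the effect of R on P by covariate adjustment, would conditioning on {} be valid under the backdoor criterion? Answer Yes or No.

Backdoor paths from R to P (paths whose first edge points into R):
  P1: R <- Q -> P
  P2: R <- G -> T <- Q -> P
Condition 1 (no descendant of R in the set): holds — descendants of R are {P}; none are in {}.
Condition 2 (every backdoor path blocked by {}):
  P1: open — no interior node is in the conditioning set.
  P2: blocked at collider T (neither it nor any descendant is in the conditioning set).
{} does not satisfy the backdoor criterion.

No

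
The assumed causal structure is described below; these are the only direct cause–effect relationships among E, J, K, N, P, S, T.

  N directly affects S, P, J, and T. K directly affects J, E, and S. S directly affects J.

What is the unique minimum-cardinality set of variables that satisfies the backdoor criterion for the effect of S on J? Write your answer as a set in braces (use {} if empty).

Variables eligible for adjustment (non-descendants of S, excluding S and J): {E, K, N, P, T}.
Backdoor paths from S to J:
  P1: S <- N -> J
  P2: S <- K -> J
The empty set is not sufficient: P1 (S <- N -> J) has no collider blocking it and no conditioned non-collider, so it is open.
Try {K, N}:
  P1: blocked at fork node N ∈ conditioning set.
  P2: blocked at fork node K ∈ conditioning set.
{K, N} contains no descendant of S and blocks every backdoor path.
Every element of {K, N} is needed (dropping K leaves P2 open; dropping N leaves P1 open), so no proper subset is valid.
Among all size-2 subsets of the eligible variables, only {K, N} blocks every backdoor path, so it is the unique smallest valid adjustment set.

{K, N}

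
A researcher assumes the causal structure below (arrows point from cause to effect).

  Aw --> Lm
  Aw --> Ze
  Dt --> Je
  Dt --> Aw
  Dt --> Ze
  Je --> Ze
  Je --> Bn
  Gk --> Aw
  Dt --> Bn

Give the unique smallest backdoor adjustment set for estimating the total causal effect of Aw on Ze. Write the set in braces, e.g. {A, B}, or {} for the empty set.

{Dt}

Variables eligible for adjustment (non-descendants of Aw, excluding Aw and Ze): {Bn, Dt, Gk, Je}.
Backdoor paths from Aw to Ze:
  P1: Aw <- Dt -> Je -> Ze
  P2: Aw <- Dt -> Bn <- Je -> Ze
  P3: Aw <- Dt -> Ze
The empty set is not sufficient: P1 (Aw <- Dt -> Je -> Ze) has no collider blocking it and no conditioned non-collider, so it is open.
Try {Dt}:
  P1: blocked at fork node Dt ∈ conditioning set.
  P2: blocked at fork node Dt ∈ conditioning set.
  P3: blocked at fork node Dt ∈ conditioning set.
{Dt} contains no descendant of Aw and blocks every backdoor path.
No other singleton works — e.g. {Gk} leaves P1 open — so {Dt} is the unique smallest valid adjustment set.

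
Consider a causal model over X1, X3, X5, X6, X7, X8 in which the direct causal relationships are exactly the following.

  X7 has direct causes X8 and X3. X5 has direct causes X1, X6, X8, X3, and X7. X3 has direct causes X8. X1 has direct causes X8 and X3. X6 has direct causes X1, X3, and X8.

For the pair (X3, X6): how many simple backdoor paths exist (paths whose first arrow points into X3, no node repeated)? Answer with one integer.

A backdoor path from X3 to X6 is any simple undirected path whose first edge points into X3 (i.e. leaves X3 via a parent).
Parents of X3: {X8}.
Enumerating:
  P1: X3 <- X8 -> X1 -> X6
  P2: X3 <- X8 -> X1 -> X5 <- X6
  P3: X3 <- X8 -> X6
  P4: X3 <- X8 -> X7 -> X5 <- X1 -> X6
  P5: X3 <- X8 -> X7 -> X5 <- X6
  P6: X3 <- X8 -> X5 <- X1 -> X6
  P7: X3 <- X8 -> X5 <- X6
That exhausts the simple backdoor paths. Count: 7.

7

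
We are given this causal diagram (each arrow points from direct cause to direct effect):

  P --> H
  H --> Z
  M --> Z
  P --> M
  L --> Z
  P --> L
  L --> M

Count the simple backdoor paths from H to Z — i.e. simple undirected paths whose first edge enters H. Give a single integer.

A backdoor path from H to Z is any simple undirected path whose first edge points into H (i.e. leaves H via a parent).
Parents of H: {P}.
Enumerating:
  P1: H <- P -> L -> M -> Z
  P2: H <- P -> L -> Z
  P3: H <- P -> M <- L -> Z
  P4: H <- P -> M -> Z
That exhausts the simple backdoor paths. Count: 4.

4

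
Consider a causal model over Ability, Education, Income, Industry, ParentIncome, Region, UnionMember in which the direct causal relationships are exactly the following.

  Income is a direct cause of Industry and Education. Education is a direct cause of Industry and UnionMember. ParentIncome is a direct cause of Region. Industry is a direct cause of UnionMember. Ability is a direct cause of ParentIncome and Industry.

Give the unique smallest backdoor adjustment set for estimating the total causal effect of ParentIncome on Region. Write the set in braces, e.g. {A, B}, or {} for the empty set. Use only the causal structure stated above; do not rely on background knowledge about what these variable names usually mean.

Variables eligible for adjustment (non-descendants of ParentIncome, excluding ParentIncome and Region): {Ability, Education, Income, Industry, UnionMember}.
Backdoor paths from ParentIncome to Region:
  (none)
With no backdoor paths the empty set already satisfies the criterion, and it is trivially minimal.

{}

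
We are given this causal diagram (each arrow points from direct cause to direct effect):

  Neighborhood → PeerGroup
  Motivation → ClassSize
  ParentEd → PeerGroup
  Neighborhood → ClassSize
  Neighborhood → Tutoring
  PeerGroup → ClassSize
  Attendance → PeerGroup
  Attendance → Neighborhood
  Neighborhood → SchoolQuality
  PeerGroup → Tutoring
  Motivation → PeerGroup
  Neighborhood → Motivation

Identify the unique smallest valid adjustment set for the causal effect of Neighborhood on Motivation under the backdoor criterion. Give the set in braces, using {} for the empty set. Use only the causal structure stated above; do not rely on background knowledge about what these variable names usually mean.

Variables eligible for adjustment (non-descendants of Neighborhood, excluding Neighborhood and Motivation): {Attendance, ParentEd}.
Backdoor paths from Neighborhood to Motivation:
  P1: Neighborhood <- Attendance -> PeerGroup <- Motivation
  P2: Neighborhood <- Attendance -> PeerGroup -> ClassSize <- Motivation
Each backdoor path contains an unconditioned collider, so every path is already blocked with the empty conditioning set:
  P1: blocked at collider PeerGroup (neither it nor any descendant is in the conditioning set).
  P2: blocked at collider ClassSize (neither it nor any descendant is in the conditioning set).
The empty set is therefore the unique smallest valid set.

{}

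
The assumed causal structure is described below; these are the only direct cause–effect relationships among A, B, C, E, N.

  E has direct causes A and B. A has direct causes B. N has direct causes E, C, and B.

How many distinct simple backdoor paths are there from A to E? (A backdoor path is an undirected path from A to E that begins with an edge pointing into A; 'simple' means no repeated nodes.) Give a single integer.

A backdoor path from A to E is any simple undirected path whose first edge points into A (i.e. leaves A via a parent).
Parents of A: {B}.
Enumerating:
  P1: A <- B -> E
  P2: A <- B -> N <- E
That exhausts the simple backdoor paths. Count: 2.

2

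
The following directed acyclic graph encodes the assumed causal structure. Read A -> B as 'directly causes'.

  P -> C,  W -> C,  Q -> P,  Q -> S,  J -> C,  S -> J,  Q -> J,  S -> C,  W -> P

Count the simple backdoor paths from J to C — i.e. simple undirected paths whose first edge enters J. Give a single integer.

A backdoor path from J to C is any simple undirected path whose first edge points into J (i.e. leaves J via a parent).
Parents of J: {Q, S}.
Enumerating:
  P1: J <- Q -> S -> C
  P2: J <- Q -> P <- W -> C
  P3: J <- Q -> P -> C
  P4: J <- S <- Q -> P <- W -> C
  P5: J <- S <- Q -> P -> C
  P6: J <- S -> C
That exhausts the simple backdoor paths. Count: 6.

6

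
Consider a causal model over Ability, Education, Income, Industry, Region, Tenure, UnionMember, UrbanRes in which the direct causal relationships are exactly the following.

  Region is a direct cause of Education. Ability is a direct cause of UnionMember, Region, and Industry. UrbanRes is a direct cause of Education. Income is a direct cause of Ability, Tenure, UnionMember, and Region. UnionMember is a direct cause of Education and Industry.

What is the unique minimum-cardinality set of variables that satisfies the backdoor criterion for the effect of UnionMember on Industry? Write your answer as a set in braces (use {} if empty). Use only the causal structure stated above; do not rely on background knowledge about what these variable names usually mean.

Variables eligible for adjustment (non-descendants of UnionMember, excluding UnionMember and Industry): {Ability, Income, Region, Tenure, UrbanRes}.
Backdoor paths from UnionMember to Industry:
  P1: UnionMember <- Income -> Ability -> Industry
  P2: UnionMember <- Income -> Region <- Ability -> Industry
  P3: UnionMember <- Ability -> Industry
The empty set is not sufficient: P1 (UnionMember <- Income -> Ability -> Industry) has no collider blocking it and no conditioned non-collider, so it is open.
Try {Ability}:
  P1: blocked at chain node Ability ∈ conditioning set.
  P2: blocked at collider Region (neither it nor any descendant is in the conditioning set).
  P3: blocked at fork node Ability ∈ conditioning set.
{Ability} contains no descendant of UnionMember and blocks every backdoor path.
No other singleton works — e.g. {Income} leaves P3 open — so {Ability} is the unique smallest valid adjustment set.

{Ability}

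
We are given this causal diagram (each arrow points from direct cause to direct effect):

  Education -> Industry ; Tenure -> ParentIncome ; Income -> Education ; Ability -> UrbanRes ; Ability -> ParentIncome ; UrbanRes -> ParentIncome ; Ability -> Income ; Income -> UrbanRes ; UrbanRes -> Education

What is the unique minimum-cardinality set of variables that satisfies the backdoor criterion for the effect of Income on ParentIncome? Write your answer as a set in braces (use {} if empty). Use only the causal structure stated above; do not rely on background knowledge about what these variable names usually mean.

Variables eligible for adjustment (non-descendants of Income, excluding Income and ParentIncome): {Ability, Tenure}.
Backdoor paths from Income to ParentIncome:
  P1: Income <- Ability -> UrbanRes -> ParentIncome
  P2: Income <- Ability -> ParentIncome
The empty set is not sufficient: P1 (Income <- Ability -> UrbanRes -> ParentIncome) has no collider blocking it and no conditioned non-collider, so it is open.
Try {Ability}:
  P1: blocked at fork node Ability ∈ conditioning set.
  P2: blocked at fork node Ability ∈ conditioning set.
{Ability} contains no descendant of Income and blocks every backdoor path.
No other singleton works — e.g. {Tenure} leaves P1 open — so {Ability} is the unique smallest valid adjustment set.

{Ability}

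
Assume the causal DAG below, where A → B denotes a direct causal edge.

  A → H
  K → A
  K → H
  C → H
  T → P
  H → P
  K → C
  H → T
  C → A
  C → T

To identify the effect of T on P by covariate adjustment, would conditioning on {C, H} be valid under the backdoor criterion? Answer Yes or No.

Yes

Backdoor paths from T to P (paths whose first edge points into T):
  P1: T <- C <- K -> A -> H -> P
  P2: T <- C <- K -> H -> P
  P3: T <- C -> A <- K -> H -> P
  P4: T <- C -> A -> H -> P
  P5: T <- C -> H -> P
  P6: T <- H -> P
Condition 1 (no descendant of T in the set): holds — descendants of T are {P}; none are in {C, H}.
Condition 2 (every backdoor path blocked by {C, H}):
  P1: blocked at chain node C ∈ conditioning set.
  P2: blocked at chain node C ∈ conditioning set.
  P3: blocked at fork node C ∈ conditioning set.
  P4: blocked at fork node C ∈ conditioning set.
  P5: blocked at fork node C ∈ conditioning set.
  P6: blocked at fork node H ∈ conditioning set.
{C, H} satisfies the backdoor criterion.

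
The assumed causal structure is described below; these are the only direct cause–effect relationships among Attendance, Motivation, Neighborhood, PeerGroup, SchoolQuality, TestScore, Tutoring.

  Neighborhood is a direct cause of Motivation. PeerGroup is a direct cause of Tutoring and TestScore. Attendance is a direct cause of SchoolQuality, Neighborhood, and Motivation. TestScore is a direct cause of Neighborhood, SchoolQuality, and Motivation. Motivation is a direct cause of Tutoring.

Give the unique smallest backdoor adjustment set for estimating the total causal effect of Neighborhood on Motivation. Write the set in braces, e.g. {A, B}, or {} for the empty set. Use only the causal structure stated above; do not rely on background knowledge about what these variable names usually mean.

{Attendance, TestScore}

Variables eligible for adjustment (non-descendants of Neighborhood, excluding Neighborhood and Motivation): {Attendance, PeerGroup, SchoolQuality, TestScore}.
Backdoor paths from Neighborhood to Motivation:
  P1: Neighborhood <- TestScore <- PeerGroup -> Tutoring <- Motivation
  P2: Neighborhood <- TestScore -> SchoolQuality <- Attendance -> Motivation
  P3: Neighborhood <- TestScore -> Motivation
  P4: Neighborhood <- Attendance -> SchoolQuality <- TestScore <- PeerGroup -> Tutoring <- Motivation
  P5: Neighborhood <- Attendance -> SchoolQuality <- TestScore -> Motivation
  P6: Neighborhood <- Attendance -> Motivation
The empty set is not sufficient: P3 (Neighborhood <- TestScore -> Motivation) has no collider blocking it and no conditioned non-collider, so it is open.
Try {Attendance, TestScore}:
  P1: blocked at chain node TestScore ∈ conditioning set.
  P2: blocked at fork node TestScore ∈ conditioning set.
  P3: blocked at fork node TestScore ∈ conditioning set.
  P4: blocked at fork node Attendance ∈ conditioning set.
  P5: blocked at fork node Attendance ∈ conditioning set.
  P6: blocked at fork node Attendance ∈ conditioning set.
{Attendance, TestScore} contains no descendant of Neighborhood and blocks every backdoor path.
Every element of {Attendance, TestScore} is needed (dropping Attendance leaves P6 open; dropping TestScore leaves P3 open), so no proper subset is valid.
Among all size-2 subsets of the eligible variables, only {Attendance, TestScore} blocks every backdoor path, so it is the unique smallest valid adjustment set.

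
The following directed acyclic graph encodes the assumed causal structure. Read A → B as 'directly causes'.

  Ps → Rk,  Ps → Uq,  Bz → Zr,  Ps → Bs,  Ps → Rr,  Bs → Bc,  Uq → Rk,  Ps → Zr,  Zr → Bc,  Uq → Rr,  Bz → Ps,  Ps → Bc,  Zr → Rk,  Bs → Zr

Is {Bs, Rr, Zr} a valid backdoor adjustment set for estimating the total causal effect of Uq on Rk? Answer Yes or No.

No

Backdoor paths from Uq to Rk (paths whose first edge points into Uq):
  P1: Uq <- Ps <- Bz -> Zr -> Rk
  P2: Uq <- Ps -> Bs -> Zr -> Rk
  P3: Uq <- Ps -> Bs -> Bc <- Zr -> Rk
  P4: Uq <- Ps -> Zr -> Rk
  P5: Uq <- Ps -> Bc <- Bs -> Zr -> Rk
  P6: Uq <- Ps -> Bc <- Zr -> Rk
  P7: Uq <- Ps -> Rk
Condition 1 (no descendant of Uq in the set): FAILS — Rr is a descendant of Uq.
Condition 2 (every backdoor path blocked by {Bs, Rr, Zr}):
  P1: blocked at chain node Zr ∈ conditioning set.
  P2: blocked at chain node Bs ∈ conditioning set.
  P3: blocked at chain node Bs ∈ conditioning set.
  P4: blocked at chain node Zr ∈ conditioning set.
  P5: blocked at collider Bc (neither it nor any descendant is in the conditioning set).
  P6: blocked at collider Bc (neither it nor any descendant is in the conditioning set).
  P7: open — no interior node is in the conditioning set.
{Bs, Rr, Zr} does not satisfy the backdoor criterion.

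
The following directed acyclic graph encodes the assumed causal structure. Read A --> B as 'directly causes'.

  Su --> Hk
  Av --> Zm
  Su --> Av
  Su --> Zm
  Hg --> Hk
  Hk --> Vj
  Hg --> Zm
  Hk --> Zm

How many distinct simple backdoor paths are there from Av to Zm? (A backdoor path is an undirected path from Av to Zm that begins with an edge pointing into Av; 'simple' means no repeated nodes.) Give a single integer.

3

A backdoor path from Av to Zm is any simple undirected path whose first edge points into Av (i.e. leaves Av via a parent).
Parents of Av: {Su}.
Enumerating:
  P1: Av <- Su -> Hk <- Hg -> Zm
  P2: Av <- Su -> Hk -> Zm
  P3: Av <- Su -> Zm
That exhausts the simple backdoor paths. Count: 3.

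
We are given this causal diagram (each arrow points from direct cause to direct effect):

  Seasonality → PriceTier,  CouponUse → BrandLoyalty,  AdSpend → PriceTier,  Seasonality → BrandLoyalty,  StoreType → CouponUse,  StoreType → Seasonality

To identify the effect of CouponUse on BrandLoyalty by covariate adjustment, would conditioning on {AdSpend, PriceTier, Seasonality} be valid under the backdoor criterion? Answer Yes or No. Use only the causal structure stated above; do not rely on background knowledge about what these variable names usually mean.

Yes

Backdoor paths from CouponUse to BrandLoyalty (paths whose first edge points into CouponUse):
  P1: CouponUse <- StoreType -> Seasonality -> BrandLoyalty
Condition 1 (no descendant of CouponUse in the set): holds — descendants of CouponUse are {BrandLoyalty}; none are in {AdSpend, PriceTier, Seasonality}.
Condition 2 (every backdoor path blocked by {AdSpend, PriceTier, Seasonality}):
  P1: blocked at chain node Seasonality ∈ conditioning set.
{AdSpend, PriceTier, Seasonality} satisfies the backdoor criterion.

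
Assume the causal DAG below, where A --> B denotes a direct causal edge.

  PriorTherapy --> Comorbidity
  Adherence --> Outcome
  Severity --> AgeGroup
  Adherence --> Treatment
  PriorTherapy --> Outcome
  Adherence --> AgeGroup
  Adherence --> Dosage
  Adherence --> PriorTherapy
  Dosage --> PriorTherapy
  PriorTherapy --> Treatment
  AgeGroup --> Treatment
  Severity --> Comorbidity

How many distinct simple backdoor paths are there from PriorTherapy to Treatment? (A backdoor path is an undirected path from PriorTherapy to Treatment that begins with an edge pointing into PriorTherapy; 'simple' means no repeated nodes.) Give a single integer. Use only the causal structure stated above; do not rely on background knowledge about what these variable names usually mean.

A backdoor path from PriorTherapy to Treatment is any simple undirected path whose first edge points into PriorTherapy (i.e. leaves PriorTherapy via a parent).
Parents of PriorTherapy: {Adherence, Dosage}.
Enumerating:
  P1: PriorTherapy <- Adherence -> AgeGroup -> Treatment
  P2: PriorTherapy <- Adherence -> Treatment
  P3: PriorTherapy <- Dosage <- Adherence -> AgeGroup -> Treatment
  P4: PriorTherapy <- Dosage <- Adherence -> Treatment
That exhausts the simple backdoor paths. Count: 4.

4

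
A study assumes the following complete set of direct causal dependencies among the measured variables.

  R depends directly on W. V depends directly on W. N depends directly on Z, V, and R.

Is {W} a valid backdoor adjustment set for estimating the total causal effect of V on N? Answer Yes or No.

Yes

Backdoor paths from V to N (paths whose first edge points into V):
  P1: V <- W -> R -> N
Condition 1 (no descendant of V in the set): holds — descendants of V are {N}; none are in {W}.
Condition 2 (every backdoor path blocked by {W}):
  P1: blocked at fork node W ∈ conditioning set.
{W} satisfies the backdoor criterion.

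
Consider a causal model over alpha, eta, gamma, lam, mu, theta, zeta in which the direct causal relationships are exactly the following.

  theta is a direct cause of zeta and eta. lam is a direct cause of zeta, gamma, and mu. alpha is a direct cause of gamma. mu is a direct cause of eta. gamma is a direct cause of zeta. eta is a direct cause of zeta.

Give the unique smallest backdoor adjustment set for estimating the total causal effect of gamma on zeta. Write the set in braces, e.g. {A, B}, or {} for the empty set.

Variables eligible for adjustment (non-descendants of gamma, excluding gamma and zeta): {alpha, eta, lam, mu, theta}.
Backdoor paths from gamma to zeta:
  P1: gamma <- lam -> mu -> eta <- theta -> zeta
  P2: gamma <- lam -> mu -> eta -> zeta
  P3: gamma <- lam -> zeta
The empty set is not sufficient: P2 (gamma <- lam -> mu -> eta -> zeta) has no collider blocking it and no conditioned non-collider, so it is open.
Try {lam}:
  P1: blocked at fork node lam ∈ conditioning set.
  P2: blocked at fork node lam ∈ conditioning set.
  P3: blocked at fork node lam ∈ conditioning set.
{lam} contains no descendant of gamma and blocks every backdoor path.
No other singleton works — e.g. {theta} leaves P2 open — so {lam} is the unique smallest valid adjustment set.

{lam}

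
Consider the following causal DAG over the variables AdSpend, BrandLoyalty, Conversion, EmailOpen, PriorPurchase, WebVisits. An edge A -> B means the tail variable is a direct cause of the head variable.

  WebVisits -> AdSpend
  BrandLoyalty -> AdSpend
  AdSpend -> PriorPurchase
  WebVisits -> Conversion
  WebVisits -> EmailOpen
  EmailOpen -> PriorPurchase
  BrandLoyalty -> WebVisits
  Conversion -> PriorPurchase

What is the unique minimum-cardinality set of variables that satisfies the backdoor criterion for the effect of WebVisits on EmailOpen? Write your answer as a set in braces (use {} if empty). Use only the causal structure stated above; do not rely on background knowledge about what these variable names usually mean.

Variables eligible for adjustment (non-descendants of WebVisits, excluding WebVisits and EmailOpen): {BrandLoyalty}.
Backdoor paths from WebVisits to EmailOpen:
  P1: WebVisits <- BrandLoyalty -> AdSpend -> PriorPurchase <- EmailOpen
Each backdoor path contains an unconditioned collider, so every path is already blocked with the empty conditioning set:
  P1: blocked at collider PriorPurchase (neither it nor any descendant is in the conditioning set).
The empty set is therefore the unique smallest valid set.

{}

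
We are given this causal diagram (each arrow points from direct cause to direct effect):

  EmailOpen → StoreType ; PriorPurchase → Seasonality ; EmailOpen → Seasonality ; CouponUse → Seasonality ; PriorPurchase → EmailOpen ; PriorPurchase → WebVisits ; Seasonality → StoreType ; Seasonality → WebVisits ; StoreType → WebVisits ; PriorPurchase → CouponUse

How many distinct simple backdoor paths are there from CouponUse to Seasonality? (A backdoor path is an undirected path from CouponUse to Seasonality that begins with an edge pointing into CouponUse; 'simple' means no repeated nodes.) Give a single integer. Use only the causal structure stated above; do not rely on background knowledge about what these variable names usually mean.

A backdoor path from CouponUse to Seasonality is any simple undirected path whose first edge points into CouponUse (i.e. leaves CouponUse via a parent).
Parents of CouponUse: {PriorPurchase}.
Enumerating:
  P1: CouponUse <- PriorPurchase -> EmailOpen -> Seasonality
  P2: CouponUse <- PriorPurchase -> EmailOpen -> StoreType <- Seasonality
  P3: CouponUse <- PriorPurchase -> EmailOpen -> StoreType -> WebVisits <- Seasonality
  P4: CouponUse <- PriorPurchase -> Seasonality
  P5: CouponUse <- PriorPurchase -> WebVisits <- Seasonality
  P6: CouponUse <- PriorPurchase -> WebVisits <- StoreType <- EmailOpen -> Seasonality
  P7: CouponUse <- PriorPurchase -> WebVisits <- StoreType <- Seasonality
That exhausts the simple backdoor paths. Count: 7.

7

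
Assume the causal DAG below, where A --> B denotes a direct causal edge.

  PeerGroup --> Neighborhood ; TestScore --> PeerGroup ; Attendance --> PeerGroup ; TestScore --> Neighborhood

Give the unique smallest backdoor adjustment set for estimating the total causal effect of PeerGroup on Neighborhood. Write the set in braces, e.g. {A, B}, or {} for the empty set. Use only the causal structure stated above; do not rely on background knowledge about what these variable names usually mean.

Variables eligible for adjustment (non-descendants of PeerGroup, excluding PeerGroup and Neighborhood): {Attendance, TestScore}.
Backdoor paths from PeerGroup to Neighborhood:
  P1: PeerGroup <- TestScore -> Neighborhood
The empty set is not sufficient: P1 (PeerGroup <- TestScore -> Neighborhood) has no collider blocking it and no conditioned non-collider, so it is open.
Try {TestScore}:
  P1: blocked at fork node TestScore ∈ conditioning set.
{TestScore} contains no descendant of PeerGroup and blocks every backdoor path.
No other singleton works — e.g. {Attendance} leaves P1 open — so {TestScore} is the unique smallest valid adjustment set.

{TestScore}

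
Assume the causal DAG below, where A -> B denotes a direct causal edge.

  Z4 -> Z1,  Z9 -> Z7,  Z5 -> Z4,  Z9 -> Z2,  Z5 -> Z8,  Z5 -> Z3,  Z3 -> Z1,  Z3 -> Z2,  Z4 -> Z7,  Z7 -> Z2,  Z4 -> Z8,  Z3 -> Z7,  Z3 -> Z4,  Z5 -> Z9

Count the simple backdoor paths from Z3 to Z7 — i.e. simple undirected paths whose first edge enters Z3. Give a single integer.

4

A backdoor path from Z3 to Z7 is any simple undirected path whose first edge points into Z3 (i.e. leaves Z3 via a parent).
Parents of Z3: {Z5}.
Enumerating:
  P1: Z3 <- Z5 -> Z9 -> Z7
  P2: Z3 <- Z5 -> Z9 -> Z2 <- Z7
  P3: Z3 <- Z5 -> Z4 -> Z7
  P4: Z3 <- Z5 -> Z8 <- Z4 -> Z7
That exhausts the simple backdoor paths. Count: 4.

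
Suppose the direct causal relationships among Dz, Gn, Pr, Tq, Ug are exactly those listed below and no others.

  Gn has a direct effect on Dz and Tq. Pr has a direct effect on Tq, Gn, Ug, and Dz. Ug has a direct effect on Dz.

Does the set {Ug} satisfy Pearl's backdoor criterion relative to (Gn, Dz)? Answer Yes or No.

Backdoor paths from Gn to Dz (paths whose first edge points into Gn):
  P1: Gn <- Pr -> Ug -> Dz
  P2: Gn <- Pr -> Dz
Condition 1 (no descendant of Gn in the set): holds — descendants of Gn are {Dz, Tq}; none are in {Ug}.
Condition 2 (every backdoor path blocked by {Ug}):
  P1: blocked at chain node Ug ∈ conditioning set.
  P2: open — no interior node is in the conditioning set.
{Ug} does not satisfy the backdoor criterion.

No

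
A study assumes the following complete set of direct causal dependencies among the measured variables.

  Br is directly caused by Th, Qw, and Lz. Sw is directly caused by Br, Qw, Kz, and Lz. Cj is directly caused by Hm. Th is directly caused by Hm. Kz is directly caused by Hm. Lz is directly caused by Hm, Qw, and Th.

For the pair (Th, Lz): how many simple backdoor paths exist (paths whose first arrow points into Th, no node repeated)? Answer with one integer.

A backdoor path from Th to Lz is any simple undirected path whose first edge points into Th (i.e. leaves Th via a parent).
Parents of Th: {Hm}.
Enumerating:
  P1: Th <- Hm -> Kz -> Sw <- Qw -> Lz
  P2: Th <- Hm -> Kz -> Sw <- Qw -> Br <- Lz
  P3: Th <- Hm -> Kz -> Sw <- Lz
  P4: Th <- Hm -> Kz -> Sw <- Br <- Qw -> Lz
  P5: Th <- Hm -> Kz -> Sw <- Br <- Lz
  P6: Th <- Hm -> Lz
That exhausts the simple backdoor paths. Count: 6.

6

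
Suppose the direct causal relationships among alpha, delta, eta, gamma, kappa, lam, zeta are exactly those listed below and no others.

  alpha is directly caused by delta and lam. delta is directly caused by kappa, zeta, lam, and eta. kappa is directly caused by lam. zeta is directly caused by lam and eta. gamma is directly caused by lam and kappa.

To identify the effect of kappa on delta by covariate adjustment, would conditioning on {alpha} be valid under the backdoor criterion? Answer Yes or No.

No

Backdoor paths from kappa to delta (paths whose first edge points into kappa):
  P1: kappa <- lam -> zeta <- eta -> delta
  P2: kappa <- lam -> zeta -> delta
  P3: kappa <- lam -> delta
  P4: kappa <- lam -> alpha <- delta
Condition 1 (no descendant of kappa in the set): FAILS — alpha is a descendant of kappa.
Condition 2 (every backdoor path blocked by {alpha}):
  P1: open — collider(s) zeta are conditioned on (or have a conditioned descendant) and no non-collider on the path is in the set.
  P2: open — no interior node is in the conditioning set.
  P3: open — no interior node is in the conditioning set.
  P4: open — collider(s) alpha are conditioned on (or have a conditioned descendant) and no non-collider on the path is in the set.
{alpha} does not satisfy the backdoor criterion.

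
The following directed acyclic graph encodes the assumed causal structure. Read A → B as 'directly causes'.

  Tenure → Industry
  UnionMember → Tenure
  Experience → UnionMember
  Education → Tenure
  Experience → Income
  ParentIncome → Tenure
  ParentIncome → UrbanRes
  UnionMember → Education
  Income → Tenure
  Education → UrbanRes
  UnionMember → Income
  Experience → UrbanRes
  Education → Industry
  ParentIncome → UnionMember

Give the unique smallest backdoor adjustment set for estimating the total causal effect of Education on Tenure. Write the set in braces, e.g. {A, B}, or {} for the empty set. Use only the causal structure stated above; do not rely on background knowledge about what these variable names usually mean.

{UnionMember}

Variables eligible for adjustment (non-descendants of Education, excluding Education and Tenure): {Experience, Income, ParentIncome, UnionMember}.
Backdoor paths from Education to Tenure:
  P1: Education <- UnionMember <- Experience -> Income -> Tenure
  P2: Education <- UnionMember <- Experience -> UrbanRes <- ParentIncome -> Tenure
  P3: Education <- UnionMember <- ParentIncome -> UrbanRes <- Experience -> Income -> Tenure
  P4: Education <- UnionMember <- ParentIncome -> Tenure
  P5: Education <- UnionMember -> Income <- Experience -> UrbanRes <- ParentIncome -> Tenure
  P6: Education <- UnionMember -> Income -> Tenure
  P7: Education <- UnionMember -> Tenure
The empty set is not sufficient: P1 (Education <- UnionMember <- Experience -> Income -> Tenure) has no collider blocking it and no conditioned non-collider, so it is open.
Try {UnionMember}:
  P1: blocked at chain node UnionMember ∈ conditioning set.
  P2: blocked at chain node UnionMember ∈ conditioning set.
  P3: blocked at chain node UnionMember ∈ conditioning set.
  P4: blocked at chain node UnionMember ∈ conditioning set.
  P5: blocked at fork node UnionMember ∈ conditioning set.
  P6: blocked at fork node UnionMember ∈ conditioning set.
  P7: blocked at fork node UnionMember ∈ conditioning set.
{UnionMember} contains no descendant of Education and blocks every backdoor path.
No other singleton works — e.g. {Experience} leaves P4 open — so {UnionMember} is the unique smallest valid adjustment set.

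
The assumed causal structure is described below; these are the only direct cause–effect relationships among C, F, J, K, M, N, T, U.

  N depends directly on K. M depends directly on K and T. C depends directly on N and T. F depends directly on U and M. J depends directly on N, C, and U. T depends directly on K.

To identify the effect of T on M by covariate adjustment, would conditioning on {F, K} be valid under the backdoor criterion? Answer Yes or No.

Backdoor paths from T to M (paths whose first edge points into T):
  P1: T <- K -> N -> C -> J <- U -> F <- M
  P2: T <- K -> N -> J <- U -> F <- M
  P3: T <- K -> M
Condition 1 (no descendant of T in the set): FAILS — F is a descendant of T.
Condition 2 (every backdoor path blocked by {F, K}):
  P1: blocked at fork node K ∈ conditioning set.
  P2: blocked at fork node K ∈ conditioning set.
  P3: blocked at fork node K ∈ conditioning set.
{F, K} does not satisfy the backdoor criterion.

No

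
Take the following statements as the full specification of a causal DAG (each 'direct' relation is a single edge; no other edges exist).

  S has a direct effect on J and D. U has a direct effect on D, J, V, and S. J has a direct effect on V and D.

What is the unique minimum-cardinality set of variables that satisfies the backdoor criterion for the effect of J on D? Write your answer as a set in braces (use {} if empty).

{S, U}

Variables eligible for adjustment (non-descendants of J, excluding J and D): {S, U}.
Backdoor paths from J to D:
  P1: J <- U -> S -> D
  P2: J <- U -> D
  P3: J <- S <- U -> D
  P4: J <- S -> D
The empty set is not sufficient: P1 (J <- U -> S -> D) has no collider blocking it and no conditioned non-collider, so it is open.
Try {S, U}:
  P1: blocked at fork node U ∈ conditioning set.
  P2: blocked at fork node U ∈ conditioning set.
  P3: blocked at chain node S ∈ conditioning set.
  P4: blocked at fork node S ∈ conditioning set.
{S, U} contains no descendant of J and blocks every backdoor path.
Every element of {S, U} is needed (dropping S leaves P4 open; dropping U leaves P2 open), so no proper subset is valid.
Among all size-2 subsets of the eligible variables, only {S, U} blocks every backdoor path, so it is the unique smallest valid adjustment set.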